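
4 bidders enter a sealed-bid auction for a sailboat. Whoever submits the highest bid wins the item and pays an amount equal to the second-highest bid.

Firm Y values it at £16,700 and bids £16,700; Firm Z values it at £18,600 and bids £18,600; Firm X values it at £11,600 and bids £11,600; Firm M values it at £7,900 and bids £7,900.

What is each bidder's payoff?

Payoffs: Firm Y £0, Firm Z £1,900, Firm X £0, Firm M £0.

Sorted high to low: Firm Z £18,600, then Firm Y £16,700, then Firm X £11,600, then Firm M £7,900.
Firm Z has the top bid and wins; the price is the second-highest bid, £16,700.
Firm Z's payoff = £18,600 − £16,700 = £1,900. All other bidders lose, so their payoff is 0.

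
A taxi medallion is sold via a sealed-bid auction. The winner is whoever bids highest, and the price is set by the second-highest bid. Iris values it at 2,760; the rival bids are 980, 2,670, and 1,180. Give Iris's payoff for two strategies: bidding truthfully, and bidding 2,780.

(a) 90  (b) 90

The highest competing bid is 2,670.
Bidding truthfully at 2,760: Iris has the top bid, wins, and pays the second-highest bid 2,670. Payoff = 2,760 − 2,670 = 90.
Bidding 2,780: Iris has the top bid, wins, and pays the second-highest bid 2,670. Payoff = 2,760 − 2,670 = 90.
The bid only affects whether you win, not the price — here both bids land on the same side of the top rival bid, so the deviation is payoff-neutral.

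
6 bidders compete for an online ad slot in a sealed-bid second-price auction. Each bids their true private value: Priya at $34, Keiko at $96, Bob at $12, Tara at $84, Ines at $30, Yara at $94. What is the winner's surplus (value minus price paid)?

Bids in descending order: Keiko $96 > Yara $94 > Tara $84 > Priya $34 > Ines $30 > Bob $12.
Keiko wins with the top bid and pays the second-highest, $94.
Surplus = $96 − $94 = $2.

$2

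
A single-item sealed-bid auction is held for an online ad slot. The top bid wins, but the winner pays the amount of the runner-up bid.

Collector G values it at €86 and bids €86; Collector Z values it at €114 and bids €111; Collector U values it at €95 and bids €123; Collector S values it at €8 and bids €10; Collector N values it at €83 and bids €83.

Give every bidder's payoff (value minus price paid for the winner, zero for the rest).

Payoffs: Collector G €0, Collector Z €0, Collector U -€16, Collector S €0, Collector N €0.

Ranking the bids: Collector U €123, then Collector Z €111, then Collector G €86, then Collector N €83, then Collector S €10.
Collector U has the top bid and wins; the price is the second-highest bid, €111.
Collector U's payoff = €95 − €111 = -€16. All other bidders lose, so their payoff is 0.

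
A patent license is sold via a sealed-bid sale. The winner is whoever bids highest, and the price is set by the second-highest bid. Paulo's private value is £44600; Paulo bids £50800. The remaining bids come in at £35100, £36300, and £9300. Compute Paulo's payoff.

Payoff = £8300.

Highest competing bid: £36300.
Paulo's bid £50800 is the highest overall, so Paulo wins and pays the second-highest bid, £36300.
Payoff = value − price = £44600 − £36300 = £8300.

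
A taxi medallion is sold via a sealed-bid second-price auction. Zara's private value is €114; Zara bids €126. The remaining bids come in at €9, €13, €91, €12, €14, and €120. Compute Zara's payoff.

Payoff = -€6.

Highest competing bid: €120.
Zara's bid €126 is the highest overall, so Zara wins and pays the second-highest bid, €120.
Payoff = value − price = €114 − €120 = -€6.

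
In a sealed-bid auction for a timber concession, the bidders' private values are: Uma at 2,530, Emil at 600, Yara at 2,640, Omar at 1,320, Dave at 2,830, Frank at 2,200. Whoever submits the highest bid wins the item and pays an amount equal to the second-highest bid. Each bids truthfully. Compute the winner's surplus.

Winner's surplus: 190.

Sorted high to low: Dave 2,830 > Yara 2,640 > Uma 2,530 > Frank 2,200 > Omar 1,320 > Emil 600.
Dave wins with the top bid and pays the second-highest, 2,640.
Surplus = 2,830 − 2,640 = 190.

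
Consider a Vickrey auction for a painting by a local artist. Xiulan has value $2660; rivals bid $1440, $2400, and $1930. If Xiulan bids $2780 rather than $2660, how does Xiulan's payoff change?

The highest competing bid is $2400.
Bidding truthfully at $2660: Xiulan has the top bid, wins, and pays the second-highest bid $2400. Payoff = $2660 − $2400 = $260.
Bidding $2780: Xiulan has the top bid, wins, and pays the second-highest bid $2400. Payoff = $2660 − $2400 = $260.
Change = $260 − $260 = $0.
The bid only affects whether you win, not the price — here both bids land on the same side of the top rival bid, so the deviation is payoff-neutral.

Payoff change: $0.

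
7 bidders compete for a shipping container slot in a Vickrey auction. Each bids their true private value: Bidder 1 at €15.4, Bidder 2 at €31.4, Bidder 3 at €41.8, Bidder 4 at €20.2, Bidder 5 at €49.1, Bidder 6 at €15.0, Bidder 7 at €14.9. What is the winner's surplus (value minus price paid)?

Ordered from highest: Bidder 5 €49.1, then Bidder 3 €41.8, then Bidder 2 €31.4, then Bidder 4 €20.2, then Bidder 1 €15.4, then Bidder 6 €15.0, then Bidder 7 €14.9.
Bidder 5 wins with the top bid and pays the second-highest, €41.8.
Surplus = €49.1 − €41.8 = €7.3.

€7.3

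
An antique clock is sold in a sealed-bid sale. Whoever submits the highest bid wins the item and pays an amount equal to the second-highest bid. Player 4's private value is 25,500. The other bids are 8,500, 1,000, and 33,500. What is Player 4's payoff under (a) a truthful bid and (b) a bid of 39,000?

Truthful: 0; alternative: -8,000.

The highest competing bid is 33,500.
Bidding truthfully at 25,500: the top bid is 33,500 (a rival), so Player 4 loses. Payoff = 0.
Bidding 39,000: Player 4 has the top bid, wins, and pays the second-highest bid 33,500. Payoff = 25,500 − 33,500 = -8,000.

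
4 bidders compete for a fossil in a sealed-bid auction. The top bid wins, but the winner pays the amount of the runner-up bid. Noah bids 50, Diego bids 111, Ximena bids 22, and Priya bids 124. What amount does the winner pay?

Sorted high to low: Priya 124; Diego 111; Noah 50; Ximena 22.
Priya has the highest bid, so Priya wins.
The second-highest bid is 111, so that is what Priya pays.

Price paid: 111.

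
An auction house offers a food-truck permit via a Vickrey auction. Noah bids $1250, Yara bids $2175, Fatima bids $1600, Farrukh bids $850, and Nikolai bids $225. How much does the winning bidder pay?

Price paid: $1600.

Bids in descending order: Yara $2175 > Fatima $1600 > Noah $1250 > Farrukh $850 > Nikolai $225.
Yara has the highest bid, so Yara wins.
The second-highest bid is $1600, so that is what Yara pays.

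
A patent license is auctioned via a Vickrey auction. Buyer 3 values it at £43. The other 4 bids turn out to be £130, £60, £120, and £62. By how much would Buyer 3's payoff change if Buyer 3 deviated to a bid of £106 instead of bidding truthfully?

The highest competing bid is £130.
Bidding truthfully at £43: the top bid is £130 (a rival), so Buyer 3 loses. Payoff = £0.
Bidding £106: the top bid is £130 (a rival), so Buyer 3 loses. Payoff = £0.
Change = £0 − £0 = £0.
The bid only affects whether you win, not the price — here both bids land on the same side of the top rival bid, so the deviation is payoff-neutral.

Change in payoff: £0.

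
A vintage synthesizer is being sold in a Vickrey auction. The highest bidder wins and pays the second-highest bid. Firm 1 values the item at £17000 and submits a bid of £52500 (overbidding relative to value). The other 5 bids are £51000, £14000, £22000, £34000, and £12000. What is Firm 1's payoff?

Payoff = -£34000.

Highest competing bid: £51000.
Firm 1's bid £52500 is the highest overall, so Firm 1 wins and pays the second-highest bid, £51000.
Payoff = value − price = £17000 − £51000 = -£34000.
Overbidding won the item at a price above value — truthful bidding would have avoided this loss.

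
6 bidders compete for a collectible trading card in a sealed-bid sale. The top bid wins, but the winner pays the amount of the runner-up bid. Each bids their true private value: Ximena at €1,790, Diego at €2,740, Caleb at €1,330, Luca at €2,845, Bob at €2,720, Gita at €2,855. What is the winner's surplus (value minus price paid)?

Ordered from highest: Gita €2,855 > Luca €2,845 > Diego €2,740 > Bob €2,720 > Ximena €1,790 > Caleb €1,330.
Gita wins with the top bid and pays the second-highest, €2,845.
Surplus = €2,855 − €2,845 = €10.

Surplus = €10.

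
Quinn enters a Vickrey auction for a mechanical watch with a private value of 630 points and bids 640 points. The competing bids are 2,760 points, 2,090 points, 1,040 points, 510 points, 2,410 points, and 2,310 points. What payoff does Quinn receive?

0 points

Highest competing bid: 2,760 points.
Quinn's bid 640 points is not the highest, so Quinn loses, pays nothing, and earns zero payoff.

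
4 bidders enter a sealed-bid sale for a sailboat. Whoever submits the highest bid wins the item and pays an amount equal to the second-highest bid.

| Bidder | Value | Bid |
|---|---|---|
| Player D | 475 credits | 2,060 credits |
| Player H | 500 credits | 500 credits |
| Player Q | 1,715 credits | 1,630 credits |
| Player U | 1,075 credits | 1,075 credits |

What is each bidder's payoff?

Payoffs: Player D -1,155 credits, Player H 0 credits, Player Q 0 credits, Player U 0 credits.

Bids in descending order: Player D 2,060 credits, then Player Q 1,630 credits, then Player U 1,075 credits, then Player H 500 credits.
Player D has the top bid and wins; the price is the second-highest bid, 1,630 credits.
Player D's payoff = 475 credits − 1,630 credits = -1,155 credits. All other bidders lose, so their payoff is 0.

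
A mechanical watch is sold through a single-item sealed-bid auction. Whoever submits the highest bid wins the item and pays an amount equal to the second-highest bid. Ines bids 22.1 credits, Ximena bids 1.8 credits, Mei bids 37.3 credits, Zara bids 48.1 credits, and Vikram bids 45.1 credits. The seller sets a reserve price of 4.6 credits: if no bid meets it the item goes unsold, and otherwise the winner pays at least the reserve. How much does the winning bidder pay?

Price paid: 45.1 credits.

Sorted high to low: Zara 48.1 credits > Vikram 45.1 credits > Mei 37.3 credits > Ines 22.1 credits > Ximena 1.8 credits.
Zara has the highest bid, so Zara wins.
The second-highest bid is 45.1 credits, which exceeds the reserve, so that sets the price.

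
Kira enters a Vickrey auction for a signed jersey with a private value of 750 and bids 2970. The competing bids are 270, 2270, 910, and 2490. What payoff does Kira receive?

Kira's payoff: -1740.

Highest competing bid: 2490.
Kira's bid 2970 is the highest overall, so Kira wins and pays the second-highest bid, 2490.
Payoff = value − price = 750 − 2490 = -1740.
Overbidding won the item at a price above value — truthful bidding would have avoided this loss.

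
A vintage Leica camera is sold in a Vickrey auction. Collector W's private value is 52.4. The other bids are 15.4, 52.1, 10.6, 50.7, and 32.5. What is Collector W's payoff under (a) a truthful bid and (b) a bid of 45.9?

(a) 0.3  (b) 0.0

The highest competing bid is 52.1.
Bidding truthfully at 52.4: Collector W has the top bid, wins, and pays the second-highest bid 52.1. Payoff = 52.4 − 52.1 = 0.3.
Bidding 45.9: the top bid is 52.1 (a rival), so Collector W loses. Payoff = 0.0.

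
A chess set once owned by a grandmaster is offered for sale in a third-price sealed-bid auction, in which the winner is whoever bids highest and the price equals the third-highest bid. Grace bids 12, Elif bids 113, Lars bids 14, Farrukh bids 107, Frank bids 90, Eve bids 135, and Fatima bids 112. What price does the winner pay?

Sorted high to low: Eve 135 > Elif 113 > Fatima 112 > Farrukh 107 > Frank 90 > Lars 14 > Grace 12.
Eve is the highest bidder, so Eve wins.
Under the third-price rule, the price is the third-highest bid: 112.

Price paid: 112.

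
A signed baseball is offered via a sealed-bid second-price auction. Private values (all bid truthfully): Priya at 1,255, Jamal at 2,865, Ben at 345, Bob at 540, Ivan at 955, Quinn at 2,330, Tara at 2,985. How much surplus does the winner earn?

Ordered from highest: Tara 2,985 > Jamal 2,865 > Quinn 2,330 > Priya 1,255 > Ivan 955 > Bob 540 > Ben 345.
Tara wins with the top bid and pays the second-highest, 2,865.
Surplus = 2,985 − 2,865 = 120.

120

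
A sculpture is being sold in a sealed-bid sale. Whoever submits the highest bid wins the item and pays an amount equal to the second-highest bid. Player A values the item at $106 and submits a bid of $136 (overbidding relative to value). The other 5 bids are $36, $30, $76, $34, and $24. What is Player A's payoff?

Highest competing bid: $76.
Player A's bid $136 is the highest overall, so Player A wins and pays the second-highest bid, $76.
Payoff = value − price = $106 − $76 = $30.

$30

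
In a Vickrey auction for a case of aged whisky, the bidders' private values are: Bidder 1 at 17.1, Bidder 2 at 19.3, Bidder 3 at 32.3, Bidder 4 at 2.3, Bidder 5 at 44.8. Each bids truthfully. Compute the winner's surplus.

Winner's surplus: 12.5.

Sorted high to low: Bidder 5 44.8 > Bidder 3 32.3 > Bidder 2 19.3 > Bidder 1 17.1 > Bidder 4 2.3.
Bidder 5 wins with the top bid and pays the second-highest, 32.3.
Surplus = 44.8 − 32.3 = 12.5.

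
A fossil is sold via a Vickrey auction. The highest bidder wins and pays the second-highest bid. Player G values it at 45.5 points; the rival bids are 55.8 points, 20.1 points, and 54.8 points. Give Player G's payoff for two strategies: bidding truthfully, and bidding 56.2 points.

Truthful: 0.0 points; alternative: -10.3 points.

The highest competing bid is 55.8 points.
Bidding truthfully at 45.5 points: the top bid is 55.8 points (a rival), so Player G loses. Payoff = 0.0 points.
Bidding 56.2 points: Player G has the top bid, wins, and pays the second-highest bid 55.8 points. Payoff = 45.5 points − 55.8 points = -10.3 points.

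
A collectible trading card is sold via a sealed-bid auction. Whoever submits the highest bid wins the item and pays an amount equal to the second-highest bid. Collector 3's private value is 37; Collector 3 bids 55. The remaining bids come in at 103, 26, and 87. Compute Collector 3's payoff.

0

Highest competing bid: 103.
Collector 3's bid 55 is not the highest, so Collector 3 loses, pays nothing, and earns zero payoff.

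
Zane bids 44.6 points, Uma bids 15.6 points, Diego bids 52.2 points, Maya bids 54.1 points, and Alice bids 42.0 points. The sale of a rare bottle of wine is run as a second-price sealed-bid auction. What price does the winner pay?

52.2 points

Ordered from highest: Maya 54.1 points > Diego 52.2 points > Zane 44.6 points > Alice 42.0 points > Uma 15.6 points.
Maya has the highest bid, so Maya wins.
The second-highest bid is 52.2 points, so that is what Maya pays.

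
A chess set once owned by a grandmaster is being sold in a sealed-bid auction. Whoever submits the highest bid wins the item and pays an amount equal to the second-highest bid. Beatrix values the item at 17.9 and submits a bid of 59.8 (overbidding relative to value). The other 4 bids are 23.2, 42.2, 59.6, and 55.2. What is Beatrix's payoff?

Highest competing bid: 59.6.
Beatrix's bid 59.8 is the highest overall, so Beatrix wins and pays the second-highest bid, 59.6.
Payoff = value − price = 17.9 − 59.6 = -41.7.

Beatrix's payoff: -41.7.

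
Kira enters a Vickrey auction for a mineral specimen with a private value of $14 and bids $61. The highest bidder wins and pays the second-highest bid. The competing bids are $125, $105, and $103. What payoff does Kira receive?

Highest competing bid: $125.
Kira's bid $61 is not the highest, so Kira loses, pays nothing, and earns zero payoff.

$0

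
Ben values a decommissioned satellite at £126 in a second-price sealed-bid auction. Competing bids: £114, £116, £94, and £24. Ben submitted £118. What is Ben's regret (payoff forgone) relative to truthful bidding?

Payoff forgone: £0.

The highest competing bid is £116.
Bidding truthfully at £126: Ben has the top bid, wins, and pays the second-highest bid £116. Payoff = £126 − £116 = £10.
Bidding £118: Ben has the top bid, wins, and pays the second-highest bid £116. Payoff = £126 − £116 = £10.
Regret = truthful payoff − actual payoff = £10 − £10 = £0.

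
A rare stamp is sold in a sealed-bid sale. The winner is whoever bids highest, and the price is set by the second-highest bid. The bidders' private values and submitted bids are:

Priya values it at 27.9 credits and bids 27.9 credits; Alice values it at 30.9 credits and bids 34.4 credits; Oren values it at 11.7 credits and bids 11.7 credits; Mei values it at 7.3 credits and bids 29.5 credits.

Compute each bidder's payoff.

Priya 0.0 credits, Alice 1.4 credits, Oren 0.0 credits, Mei 0.0 credits.

Sorted high to low: Alice 34.4 credits, then Mei 29.5 credits, then Priya 27.9 credits, then Oren 11.7 credits.
Alice has the top bid and wins; the price is the second-highest bid, 29.5 credits.
Alice's payoff = 30.9 credits − 29.5 credits = 1.4 credits. All other bidders lose, so their payoff is 0.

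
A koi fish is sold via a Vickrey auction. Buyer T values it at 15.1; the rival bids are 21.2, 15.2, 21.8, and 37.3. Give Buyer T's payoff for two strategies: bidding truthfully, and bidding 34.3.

The highest competing bid is 37.3.
Bidding truthfully at 15.1: the top bid is 37.3 (a rival), so Buyer T loses. Payoff = 0.0.
Bidding 34.3: the top bid is 37.3 (a rival), so Buyer T loses. Payoff = 0.0.

Truthful: 0.0; alternative: 0.0.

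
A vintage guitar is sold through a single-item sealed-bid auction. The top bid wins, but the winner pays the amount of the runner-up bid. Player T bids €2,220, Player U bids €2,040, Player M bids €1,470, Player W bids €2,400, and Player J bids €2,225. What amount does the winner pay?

Bids in descending order: Player W €2,400 > Player J €2,225 > Player T €2,220 > Player U €2,040 > Player M €1,470.
Player W has the highest bid, so Player W wins.
The second-highest bid is €2,225, so that is what Player W pays.

Price paid: €2,225.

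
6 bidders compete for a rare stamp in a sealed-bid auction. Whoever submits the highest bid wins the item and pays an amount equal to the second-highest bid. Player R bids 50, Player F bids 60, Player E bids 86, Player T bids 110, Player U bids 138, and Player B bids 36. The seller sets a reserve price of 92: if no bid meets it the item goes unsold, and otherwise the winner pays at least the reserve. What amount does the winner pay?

Ranking the bids: Player U 138, then Player T 110, then Player E 86, then Player F 60, then Player R 50, then Player B 36.
Player U has the highest bid, so Player U wins.
The second-highest bid is 110, which exceeds the reserve, so that sets the price.

Price paid: 110.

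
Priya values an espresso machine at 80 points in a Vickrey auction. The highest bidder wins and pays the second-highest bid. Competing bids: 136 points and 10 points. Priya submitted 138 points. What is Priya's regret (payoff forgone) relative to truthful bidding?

The highest competing bid is 136 points.
Bidding truthfully at 80 points: the top bid is 136 points (a rival), so Priya loses. Payoff = 0 points.
Bidding 138 points: Priya has the top bid, wins, and pays the second-highest bid 136 points. Payoff = 80 points − 136 points = -56 points.
Regret = truthful payoff − actual payoff = 0 points − -56 points = 56 points.

Regret: 56 points.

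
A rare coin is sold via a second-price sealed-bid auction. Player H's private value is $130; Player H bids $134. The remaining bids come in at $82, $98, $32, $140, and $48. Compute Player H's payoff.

Highest competing bid: $140.
Player H's bid $134 is not the highest, so Player H loses, pays nothing, and earns zero payoff.

Payoff = $0.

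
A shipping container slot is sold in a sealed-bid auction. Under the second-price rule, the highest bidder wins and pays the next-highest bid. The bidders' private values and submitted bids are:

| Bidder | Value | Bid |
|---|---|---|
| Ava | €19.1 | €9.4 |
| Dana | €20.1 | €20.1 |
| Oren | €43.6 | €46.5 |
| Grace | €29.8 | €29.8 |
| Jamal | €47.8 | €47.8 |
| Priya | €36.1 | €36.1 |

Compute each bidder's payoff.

Ava €0.0, Dana €0.0, Oren €0.0, Grace €0.0, Jamal €1.3, Priya €0.0.

Ordered from highest: Jamal €47.8, then Oren €46.5, then Priya €36.1, then Grace €29.8, then Dana €20.1, then Ava €9.4.
Jamal has the top bid and wins; the price is the second-highest bid, €46.5.
Jamal's payoff = €47.8 − €46.5 = €1.3. All other bidders lose, so their payoff is 0.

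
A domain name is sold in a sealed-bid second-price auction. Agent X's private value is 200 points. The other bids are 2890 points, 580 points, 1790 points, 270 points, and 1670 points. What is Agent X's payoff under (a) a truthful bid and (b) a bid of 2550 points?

The highest competing bid is 2890 points.
Bidding truthfully at 200 points: the top bid is 2890 points (a rival), so Agent X loses. Payoff = 0 points.
Bidding 2550 points: the top bid is 2890 points (a rival), so Agent X loses. Payoff = 0 points.
The bid only affects whether you win, not the price — here both bids land on the same side of the top rival bid, so the deviation is payoff-neutral.

Truthful: 0 points; alternative: 0 points.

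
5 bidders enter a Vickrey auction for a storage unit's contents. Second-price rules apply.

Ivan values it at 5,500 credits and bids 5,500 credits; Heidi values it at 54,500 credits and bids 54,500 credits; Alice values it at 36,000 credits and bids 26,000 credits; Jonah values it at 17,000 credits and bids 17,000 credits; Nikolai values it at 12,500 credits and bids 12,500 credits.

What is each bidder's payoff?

Payoffs: Ivan 0 credits, Heidi 28,500 credits, Alice 0 credits, Jonah 0 credits, Nikolai 0 credits.

Ranking the bids: Heidi 54,500 credits; Alice 26,000 credits; Jonah 17,000 credits; Nikolai 12,500 credits; Ivan 5,500 credits.
Heidi has the top bid and wins; the price is the second-highest bid, 26,000 credits.
Heidi's payoff = 54,500 credits − 26,000 credits = 28,500 credits. All other bidders lose, so their payoff is 0.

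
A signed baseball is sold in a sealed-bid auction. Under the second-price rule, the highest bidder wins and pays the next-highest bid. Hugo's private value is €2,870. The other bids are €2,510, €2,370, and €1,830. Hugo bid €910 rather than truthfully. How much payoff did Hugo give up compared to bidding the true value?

The highest competing bid is €2,510.
Bidding truthfully at €2,870: Hugo has the top bid, wins, and pays the second-highest bid €2,510. Payoff = €2,870 − €2,510 = €360.
Bidding €910: the top bid is €2,510 (a rival), so Hugo loses. Payoff = €0.
Regret = truthful payoff − actual payoff = €360 − €0 = €360.
This is the dominant-strategy logic: truthful bidding weakly beats any alternative.

Payoff forgone: €360.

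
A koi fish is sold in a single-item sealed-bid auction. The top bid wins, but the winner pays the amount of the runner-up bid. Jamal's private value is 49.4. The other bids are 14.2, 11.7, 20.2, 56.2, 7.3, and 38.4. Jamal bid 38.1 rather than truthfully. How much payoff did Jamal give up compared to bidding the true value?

0.0

The highest competing bid is 56.2.
Bidding truthfully at 49.4: the top bid is 56.2 (a rival), so Jamal loses. Payoff = 0.0.
Bidding 38.1: the top bid is 56.2 (a rival), so Jamal loses. Payoff = 0.0.
Regret = truthful payoff − actual payoff = 0.0 − 0.0 = 0.0.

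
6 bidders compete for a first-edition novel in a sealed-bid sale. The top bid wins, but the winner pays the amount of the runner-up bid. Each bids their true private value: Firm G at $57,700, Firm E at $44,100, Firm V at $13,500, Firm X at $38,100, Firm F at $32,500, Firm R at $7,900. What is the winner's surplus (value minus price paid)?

Ranking the bids: Firm G $57,700, then Firm E $44,100, then Firm X $38,100, then Firm F $32,500, then Firm V $13,500, then Firm R $7,900.
Firm G wins with the top bid and pays the second-highest, $44,100.
Surplus = $57,700 − $44,100 = $13,600.

Surplus = $13,600.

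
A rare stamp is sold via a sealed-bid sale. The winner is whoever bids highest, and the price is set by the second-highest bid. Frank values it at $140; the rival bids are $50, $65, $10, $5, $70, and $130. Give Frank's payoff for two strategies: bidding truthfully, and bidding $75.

Truthful: $10; alternative: $0.

The highest competing bid is $130.
Bidding truthfully at $140: Frank has the top bid, wins, and pays the second-highest bid $130. Payoff = $140 − $130 = $10.
Bidding $75: the top bid is $130 (a rival), so Frank loses. Payoff = $0.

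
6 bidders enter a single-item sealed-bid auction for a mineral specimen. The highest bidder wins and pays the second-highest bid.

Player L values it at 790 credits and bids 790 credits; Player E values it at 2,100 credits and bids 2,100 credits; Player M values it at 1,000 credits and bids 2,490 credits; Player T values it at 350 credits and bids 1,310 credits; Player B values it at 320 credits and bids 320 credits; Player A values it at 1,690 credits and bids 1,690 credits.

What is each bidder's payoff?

Ordered from highest: Player M 2,490 credits, then Player E 2,100 credits, then Player A 1,690 credits, then Player T 1,310 credits, then Player L 790 credits, then Player B 320 credits.
Player M has the top bid and wins; the price is the second-highest bid, 2,100 credits.
Player M's payoff = 1,000 credits − 2,100 credits = -1,100 credits. All other bidders lose, so their payoff is 0.

Payoffs: Player L 0 credits, Player E 0 credits, Player M -1,100 credits, Player T 0 credits, Player B 0 credits, Player A 0 credits.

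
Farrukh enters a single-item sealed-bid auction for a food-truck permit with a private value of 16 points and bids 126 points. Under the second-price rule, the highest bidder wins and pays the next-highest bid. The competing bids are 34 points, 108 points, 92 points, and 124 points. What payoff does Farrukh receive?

Highest competing bid: 124 points.
Farrukh's bid 126 points is the highest overall, so Farrukh wins and pays the second-highest bid, 124 points.
Payoff = value − price = 16 points − 124 points = -108 points.
Overbidding won the item at a price above value — truthful bidding would have avoided this loss.

Payoff = -108 points.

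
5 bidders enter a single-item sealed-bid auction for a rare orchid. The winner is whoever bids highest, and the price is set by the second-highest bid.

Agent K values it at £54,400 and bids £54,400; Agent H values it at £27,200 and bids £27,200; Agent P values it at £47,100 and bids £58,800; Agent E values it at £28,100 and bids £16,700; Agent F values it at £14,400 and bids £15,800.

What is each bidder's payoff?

Agent K £0, Agent H £0, Agent P -£7,300, Agent E £0, Agent F £0.

Sorted high to low: Agent P £58,800, then Agent K £54,400, then Agent H £27,200, then Agent E £16,700, then Agent F £15,800.
Agent P has the top bid and wins; the price is the second-highest bid, £54,400.
Agent P's payoff = £47,100 − £54,400 = -£7,300. All other bidders lose, so their payoff is 0.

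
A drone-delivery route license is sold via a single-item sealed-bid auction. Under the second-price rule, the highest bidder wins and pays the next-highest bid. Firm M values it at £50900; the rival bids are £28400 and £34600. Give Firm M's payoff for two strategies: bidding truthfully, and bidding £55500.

(a) £16300  (b) £16300

The highest competing bid is £34600.
Bidding truthfully at £50900: Firm M has the top bid, wins, and pays the second-highest bid £34600. Payoff = £50900 − £34600 = £16300.
Bidding £55500: Firm M has the top bid, wins, and pays the second-highest bid £34600. Payoff = £50900 − £34600 = £16300.
The bid only affects whether you win, not the price — here both bids land on the same side of the top rival bid, so the deviation is payoff-neutral.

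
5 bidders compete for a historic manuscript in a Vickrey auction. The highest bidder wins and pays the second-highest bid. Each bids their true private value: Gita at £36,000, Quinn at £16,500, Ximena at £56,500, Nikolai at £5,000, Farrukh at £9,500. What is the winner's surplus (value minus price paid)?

Ranking the bids: Ximena £56,500, then Gita £36,000, then Quinn £16,500, then Farrukh £9,500, then Nikolai £5,000.
Ximena wins with the top bid and pays the second-highest, £36,000.
Surplus = £56,500 − £36,000 = £20,500.

Winner's surplus: £20,500.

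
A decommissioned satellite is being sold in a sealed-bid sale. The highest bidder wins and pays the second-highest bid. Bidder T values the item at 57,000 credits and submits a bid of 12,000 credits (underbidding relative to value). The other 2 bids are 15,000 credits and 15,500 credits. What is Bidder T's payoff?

Highest competing bid: 15,500 credits.
Bidder T's bid 12,000 credits is not the highest, so Bidder T loses, pays nothing, and earns zero payoff.

Bidder T's payoff: 0 credits.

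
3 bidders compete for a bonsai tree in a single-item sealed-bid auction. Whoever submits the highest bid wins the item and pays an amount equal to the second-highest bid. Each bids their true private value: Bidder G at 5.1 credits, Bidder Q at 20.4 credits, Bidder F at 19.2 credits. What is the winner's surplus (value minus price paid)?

Bids in descending order: Bidder Q 20.4 credits > Bidder F 19.2 credits > Bidder G 5.1 credits.
Bidder Q wins with the top bid and pays the second-highest, 19.2 credits.
Surplus = 20.4 credits − 19.2 credits = 1.2 credits.

1.2 credits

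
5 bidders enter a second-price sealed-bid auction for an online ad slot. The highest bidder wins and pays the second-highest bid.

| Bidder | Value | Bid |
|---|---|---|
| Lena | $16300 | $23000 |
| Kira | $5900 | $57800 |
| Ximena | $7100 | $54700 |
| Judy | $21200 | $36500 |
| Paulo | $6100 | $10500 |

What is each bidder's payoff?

Ranking the bids: Kira $57800 > Ximena $54700 > Judy $36500 > Lena $23000 > Paulo $10500.
Kira has the top bid and wins; the price is the second-highest bid, $54700.
Kira's payoff = $5900 − $54700 = -$48800. All other bidders lose, so their payoff is 0.

Lena $0, Kira -$48800, Ximena $0, Judy $0, Paulo $0.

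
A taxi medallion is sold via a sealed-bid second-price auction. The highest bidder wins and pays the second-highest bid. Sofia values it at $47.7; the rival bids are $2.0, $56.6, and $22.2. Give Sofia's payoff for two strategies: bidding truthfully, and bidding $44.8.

The highest competing bid is $56.6.
Bidding truthfully at $47.7: the top bid is $56.6 (a rival), so Sofia loses. Payoff = $0.0.
Bidding $44.8: the top bid is $56.6 (a rival), so Sofia loses. Payoff = $0.0.
The bid only affects whether you win, not the price — here both bids land on the same side of the top rival bid, so the deviation is payoff-neutral.

(a) $0.0  (b) $0.0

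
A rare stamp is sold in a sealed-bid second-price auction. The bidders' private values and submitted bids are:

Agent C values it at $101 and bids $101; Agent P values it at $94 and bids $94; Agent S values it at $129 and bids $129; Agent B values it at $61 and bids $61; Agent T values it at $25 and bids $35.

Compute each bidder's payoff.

Sorted high to low: Agent S $129; Agent C $101; Agent P $94; Agent B $61; Agent T $35.
Agent S has the top bid and wins; the price is the second-highest bid, $101.
Agent S's payoff = $129 − $101 = $28. All other bidders lose, so their payoff is 0.

Payoffs: Agent C $0, Agent P $0, Agent S $28, Agent B $0, Agent T $0.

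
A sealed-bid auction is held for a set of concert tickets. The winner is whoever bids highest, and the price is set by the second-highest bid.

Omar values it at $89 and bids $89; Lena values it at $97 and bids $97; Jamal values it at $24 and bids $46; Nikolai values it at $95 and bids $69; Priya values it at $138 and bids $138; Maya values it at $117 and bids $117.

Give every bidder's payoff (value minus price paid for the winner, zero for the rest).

Payoffs: Omar $0, Lena $0, Jamal $0, Nikolai $0, Priya $21, Maya $0.

Ranking the bids: Priya $138, then Maya $117, then Lena $97, then Omar $89, then Nikolai $69, then Jamal $46.
Priya has the top bid and wins; the price is the second-highest bid, $117.
Priya's payoff = $138 − $117 = $21. All other bidders lose, so their payoff is 0.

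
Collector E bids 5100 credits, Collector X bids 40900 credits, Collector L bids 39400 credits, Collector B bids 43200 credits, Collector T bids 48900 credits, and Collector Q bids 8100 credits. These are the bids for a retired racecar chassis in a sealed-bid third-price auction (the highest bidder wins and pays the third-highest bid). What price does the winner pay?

Ranking the bids: Collector T 48900 credits, then Collector B 43200 credits, then Collector X 40900 credits, then Collector L 39400 credits, then Collector Q 8100 credits, then Collector E 5100 credits.
Collector T is the highest bidder, so Collector T wins.
Under the third-price rule, the price is the third-highest bid: 40900 credits.

The winner pays 40900 credits.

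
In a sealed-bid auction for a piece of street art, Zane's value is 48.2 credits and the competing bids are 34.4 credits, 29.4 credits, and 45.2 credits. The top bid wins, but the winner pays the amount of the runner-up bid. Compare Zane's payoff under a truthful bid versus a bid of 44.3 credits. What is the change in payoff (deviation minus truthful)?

Payoff change: -3.0 credits.

The highest competing bid is 45.2 credits.
Bidding truthfully at 48.2 credits: Zane has the top bid, wins, and pays the second-highest bid 45.2 credits. Payoff = 48.2 credits − 45.2 credits = 3.0 credits.
Bidding 44.3 credits: the top bid is 45.2 credits (a rival), so Zane loses. Payoff = 0.0 credits.
Change = 0.0 credits − 3.0 credits = -3.0 credits.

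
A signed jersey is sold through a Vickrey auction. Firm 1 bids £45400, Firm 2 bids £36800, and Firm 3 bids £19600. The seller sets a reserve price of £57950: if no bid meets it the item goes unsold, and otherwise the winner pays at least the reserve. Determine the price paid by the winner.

unsold

Ranking the bids: Firm 1 £45400 > Firm 2 £36800 > Firm 3 £19600.
The top bid £45400 is below the reserve £57950, so the item goes unsold and nothing is paid.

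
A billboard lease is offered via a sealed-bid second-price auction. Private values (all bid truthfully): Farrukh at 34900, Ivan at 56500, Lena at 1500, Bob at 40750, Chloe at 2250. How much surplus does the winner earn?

Surplus = 15750.

Bids in descending order: Ivan 56500, then Bob 40750, then Farrukh 34900, then Chloe 2250, then Lena 1500.
Ivan wins with the top bid and pays the second-highest, 40750.
Surplus = 56500 − 40750 = 15750.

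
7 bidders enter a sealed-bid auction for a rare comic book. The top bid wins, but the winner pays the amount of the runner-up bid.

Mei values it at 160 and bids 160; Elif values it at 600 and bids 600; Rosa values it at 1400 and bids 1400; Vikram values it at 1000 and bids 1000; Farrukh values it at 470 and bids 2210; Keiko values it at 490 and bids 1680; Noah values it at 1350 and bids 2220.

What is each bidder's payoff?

Mei 0, Elif 0, Rosa 0, Vikram 0, Farrukh 0, Keiko 0, Noah -860.

Sorted high to low: Noah 2220, then Farrukh 2210, then Keiko 1680, then Rosa 1400, then Vikram 1000, then Elif 600, then Mei 160.
Noah has the top bid and wins; the price is the second-highest bid, 2210.
Noah's payoff = 1350 − 2210 = -860. All other bidders lose, so their payoff is 0.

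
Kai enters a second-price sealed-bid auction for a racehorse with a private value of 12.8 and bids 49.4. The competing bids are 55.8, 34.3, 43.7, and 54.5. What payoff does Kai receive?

Kai's payoff: 0.0.

Highest competing bid: 55.8.
Kai's bid 49.4 is not the highest, so Kai loses, pays nothing, and earns zero payoff.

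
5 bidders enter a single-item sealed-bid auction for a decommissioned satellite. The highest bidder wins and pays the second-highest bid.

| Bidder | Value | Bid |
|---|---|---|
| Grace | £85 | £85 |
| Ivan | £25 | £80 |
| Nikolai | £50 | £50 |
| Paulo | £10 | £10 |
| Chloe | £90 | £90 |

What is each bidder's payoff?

Ranking the bids: Chloe £90; Grace £85; Ivan £80; Nikolai £50; Paulo £10.
Chloe has the top bid and wins; the price is the second-highest bid, £85.
Chloe's payoff = £90 − £85 = £5. All other bidders lose, so their payoff is 0.

Grace £0, Ivan £0, Nikolai £0, Paulo £0, Chloe £5.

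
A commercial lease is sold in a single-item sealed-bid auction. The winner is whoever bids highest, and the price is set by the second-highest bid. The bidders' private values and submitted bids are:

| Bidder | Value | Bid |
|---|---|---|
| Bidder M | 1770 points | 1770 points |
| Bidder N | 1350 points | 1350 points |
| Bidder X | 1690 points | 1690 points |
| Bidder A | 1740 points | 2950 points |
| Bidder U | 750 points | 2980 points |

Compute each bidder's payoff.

Ranking the bids: Bidder U 2980 points; Bidder A 2950 points; Bidder M 1770 points; Bidder X 1690 points; Bidder N 1350 points.
Bidder U has the top bid and wins; the price is the second-highest bid, 2950 points.
Bidder U's payoff = 750 points − 2950 points = -2200 points. All other bidders lose, so their payoff is 0.

Payoffs: Bidder M 0 points, Bidder N 0 points, Bidder X 0 points, Bidder A 0 points, Bidder U -2200 points.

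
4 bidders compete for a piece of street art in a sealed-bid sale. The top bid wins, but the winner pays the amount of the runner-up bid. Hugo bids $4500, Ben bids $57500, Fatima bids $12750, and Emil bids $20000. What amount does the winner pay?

Bids in descending order: Ben $57500 > Emil $20000 > Fatima $12750 > Hugo $4500.
Ben has the highest bid, so Ben wins.
The second-highest bid is $20000, so that is what Ben pays.

Price paid: $20000.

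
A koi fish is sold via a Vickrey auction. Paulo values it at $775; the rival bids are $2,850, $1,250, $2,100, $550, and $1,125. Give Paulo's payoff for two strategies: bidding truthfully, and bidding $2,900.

Truthful: $0; alternative: -$2,075.

The highest competing bid is $2,850.
Bidding truthfully at $775: the top bid is $2,850 (a rival), so Paulo loses. Payoff = $0.
Bidding $2,900: Paulo has the top bid, wins, and pays the second-highest bid $2,850. Payoff = $775 − $2,850 = -$2,075.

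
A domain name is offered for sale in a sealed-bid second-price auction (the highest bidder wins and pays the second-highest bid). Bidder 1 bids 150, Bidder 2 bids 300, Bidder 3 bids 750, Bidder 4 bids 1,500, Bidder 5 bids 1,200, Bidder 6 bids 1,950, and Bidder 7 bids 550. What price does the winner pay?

1,500

Sorted high to low: Bidder 6 1,950, then Bidder 4 1,500, then Bidder 5 1,200, then Bidder 3 750, then Bidder 7 550, then Bidder 2 300, then Bidder 1 150.
Bidder 6 is the highest bidder, so Bidder 6 wins.
Under the second-price rule, the price is the second-highest bid: 1,500.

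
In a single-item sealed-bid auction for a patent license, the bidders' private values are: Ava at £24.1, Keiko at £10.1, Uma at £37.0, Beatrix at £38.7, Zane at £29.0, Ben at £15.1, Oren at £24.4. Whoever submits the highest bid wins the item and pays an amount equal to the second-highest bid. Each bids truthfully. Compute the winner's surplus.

Sorted high to low: Beatrix £38.7; Uma £37.0; Zane £29.0; Oren £24.4; Ava £24.1; Ben £15.1; Keiko £10.1.
Beatrix wins with the top bid and pays the second-highest, £37.0.
Surplus = £38.7 − £37.0 = £1.7.

Winner's surplus: £1.7.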